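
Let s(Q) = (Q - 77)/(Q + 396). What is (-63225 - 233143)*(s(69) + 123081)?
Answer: -16961928089776/465 ≈ -3.6477e+10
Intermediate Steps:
s(Q) = (-77 + Q)/(396 + Q)
(-63225 - 233143)*(s(69) + 123081) = (-63225 - 233143)*((-77 + 69)/(396 + 69) + 123081) = -296368*(-8/465 + 123081) = -296368*57232657/465 = -16961928089776/465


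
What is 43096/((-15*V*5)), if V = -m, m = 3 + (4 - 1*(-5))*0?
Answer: 43096/225 ≈ 191.54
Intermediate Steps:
m = 3 (m = 3 + (4 + 5)*0 = 3 + 9*0 = 3 + 0 = 3)
V = -3 (V = -1*3 = -3)
43096/((-15*V*5)) = 43096/((-15*(-3)*5)) = 43096/((45*5)) = 43096/225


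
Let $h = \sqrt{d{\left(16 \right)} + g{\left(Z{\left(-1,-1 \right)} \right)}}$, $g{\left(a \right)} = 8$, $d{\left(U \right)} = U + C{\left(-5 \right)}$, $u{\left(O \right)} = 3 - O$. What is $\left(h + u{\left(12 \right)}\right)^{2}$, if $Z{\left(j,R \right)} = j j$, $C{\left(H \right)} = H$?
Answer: $\left(9 - \sqrt{19}\right)^{2} \approx 21.54$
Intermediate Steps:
$d{\left(U \right)} = -5 + U$ ($d{\left(U \right)} = U - 5 = -5 + U$)
$Z{\left(j,R \right)} = j^{2}$
$h = \sqrt{19}$ ($h = \sqrt{\left(-5 + 16\right) + 8} = \sqrt{11 + 8} = \sqrt{19} \approx 4.3589$)
$\left(h + u{\left(12 \right)}\right)^{2} = \left(\sqrt{19} + \left(3 - 12\right)\right)^{2} = \left(\sqrt{19} - 9\right)^{2} = \left(-9 + \sqrt{19}\right)^{2}$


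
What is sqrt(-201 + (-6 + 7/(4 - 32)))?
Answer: I*sqrt(829)/2 ≈ 14.396*I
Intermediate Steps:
sqrt(-201 + (-6 + 7/(4 - 32))) = sqrt(-201 + (-6 + 7/(-28))) = sqrt(-201 + (-6 + 7*(-1/28))) = sqrt(-201 + (-6 - 1/4)) = sqrt(-201 - 25/4) = sqrt(-829/4) = I*sqrt(829)/2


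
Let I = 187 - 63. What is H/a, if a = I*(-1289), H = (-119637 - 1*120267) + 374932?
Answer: -33757/39959 ≈ -0.84479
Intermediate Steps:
I = 124
H = 135028 (H = (-119637 - 120267) + 374932 = -239904 + 374932 = 135028)
a = -159836 (a = 124*(-1289) = -159836)
H/a = 135028/(-159836) = 135028*(-1/159836) = -33757/39959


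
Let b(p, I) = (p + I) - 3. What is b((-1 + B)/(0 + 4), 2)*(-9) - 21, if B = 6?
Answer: -93/4 ≈ -23.250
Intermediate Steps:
b(p, I) = -3 + I + p (b(p, I) = (I + p) - 3 = -3 + I + p)
b((-1 + B)/(0 + 4), 2)*(-9) - 21 = (-3 + 2 + (-1 + 6)/(0 + 4))*(-9) - 21 = (-3 + 2 + 5/4)*(-9) - 21 = (¼)*(-9) - 21 = -9/4 - 21 = -93/4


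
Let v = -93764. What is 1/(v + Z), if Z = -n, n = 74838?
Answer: -1/168602 ≈ -5.9311e-6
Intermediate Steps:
Z = -74838 (Z = -1*74838 = -74838)
1/(v + Z) = 1/(-93764 - 74838) = 1/(-168602) = -1/168602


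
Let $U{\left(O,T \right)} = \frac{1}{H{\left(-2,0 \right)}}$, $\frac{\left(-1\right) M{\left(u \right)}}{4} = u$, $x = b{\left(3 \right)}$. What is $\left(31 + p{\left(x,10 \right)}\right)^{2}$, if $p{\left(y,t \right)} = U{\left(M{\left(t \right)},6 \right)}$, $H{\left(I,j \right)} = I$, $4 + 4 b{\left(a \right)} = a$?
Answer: $\frac{3721}{4} \approx 930.25$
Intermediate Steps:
$b{\left(a \right)} = -1 + \frac{a}{4}$
$x = - \frac{1}{4}$ ($x = -1 + \frac{1}{4} \cdot 3 = -1 + \frac{3}{4} = - \frac{1}{4} \approx -0.25$)
$M{\left(u \right)} = - 4 u$
$U{\left(O,T \right)} = - \frac{1}{2}$ ($U{\left(O,T \right)} = \frac{1}{-2} = - \frac{1}{2}$)
$p{\left(y,t \right)} = - \frac{1}{2}$
$\left(31 + p{\left(x,10 \right)}\right)^{2} = \left(31 - \frac{1}{2}\right)^{2} = \left(\frac{61}{2}\right)^{2} = \frac{3721}{4}$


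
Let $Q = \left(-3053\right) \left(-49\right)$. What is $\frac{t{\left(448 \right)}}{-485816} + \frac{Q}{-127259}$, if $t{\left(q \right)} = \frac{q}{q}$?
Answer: $- \frac{72676743411}{61824458344} \approx -1.1755$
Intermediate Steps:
$t{\left(q \right)} = 1$
$Q = 149597$
$\frac{t{\left(448 \right)}}{-485816} + \frac{Q}{-127259} = 1 \frac{1}{-485816} + \frac{149597}{-127259} = 1 \left(- \frac{1}{485816}\right) + 149597 \left(- \frac{1}{127259}\right) = - \frac{1}{485816} - \frac{149597}{127259} = - \frac{72676743411}{61824458344}$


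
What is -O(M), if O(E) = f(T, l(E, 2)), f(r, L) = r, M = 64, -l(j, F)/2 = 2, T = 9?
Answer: -9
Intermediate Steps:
l(j, F) = -4 (l(j, F) = -2*2 = -4)
O(E) = 9
-O(M) = -1*9 = -9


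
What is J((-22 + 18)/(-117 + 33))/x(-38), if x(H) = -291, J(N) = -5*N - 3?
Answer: 68/6111 ≈ 0.011127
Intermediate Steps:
J(N) = -3 - 5*N
J((-22 + 18)/(-117 + 33))/x(-38) = (-3 - 5*(-22 + 18)/(-117 + 33))/(-291) = (-3 - (-20)/(-84))*(-1/291) = (-3 - (-20)*(-1)/84)*(-1/291) = (-3 - 5*1/21)*(-1/291) = (-3 - 5/21)*(-1/291) = -68/21*(-1/291) = 68/6111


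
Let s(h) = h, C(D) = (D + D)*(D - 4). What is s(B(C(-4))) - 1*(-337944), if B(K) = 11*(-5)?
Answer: 337889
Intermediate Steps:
C(D) = 2*D*(-4 + D) (C(D) = (2*D)*(-4 + D) = 2*D*(-4 + D))
B(K) = -55
s(B(C(-4))) - 1*(-337944) = -55 - 1*(-337944) = -55 + 337944 = 337889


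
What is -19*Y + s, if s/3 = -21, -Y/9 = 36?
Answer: 6093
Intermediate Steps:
Y = -324 (Y = -9*36 = -324)
s = -63 (s = 3*(-21) = -63)
-19*Y + s = -19*(-324) - 63 = 6156 - 63 = 6093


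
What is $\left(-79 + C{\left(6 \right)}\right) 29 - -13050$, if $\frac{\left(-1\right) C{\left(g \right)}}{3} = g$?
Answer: $10237$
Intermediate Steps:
$C{\left(g \right)} = - 3 g$
$\left(-79 + C{\left(6 \right)}\right) 29 - -13050 = \left(-79 - 18\right) 29 - -13050 = \left(-79 - 18\right) 29 + 13050 = \left(-97\right) 29 + 13050 = -2813 + 13050 = 10237$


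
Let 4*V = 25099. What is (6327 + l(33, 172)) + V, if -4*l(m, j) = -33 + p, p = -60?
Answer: 12625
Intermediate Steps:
V = 25099/4 (V = (1/4)*25099 = 25099/4 ≈ 6274.8)
l(m, j) = 93/4 (l(m, j) = -(-33 - 60)/4 = -1/4*(-93) = 93/4)
(6327 + l(33, 172)) + V = (6327 + 93/4) + 25099/4 = 25401/4 + 25099/4 = 12625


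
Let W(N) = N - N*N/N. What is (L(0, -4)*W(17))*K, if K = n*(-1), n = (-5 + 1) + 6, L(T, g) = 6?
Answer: 0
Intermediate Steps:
n = 2 (n = -4 + 6 = 2)
K = -2 (K = 2*(-1) = -2)
W(N) = 0 (W(N) = N - N²/N = N - N = 0)
(L(0, -4)*W(17))*K = (6*0)*(-2) = 0*(-2) = 0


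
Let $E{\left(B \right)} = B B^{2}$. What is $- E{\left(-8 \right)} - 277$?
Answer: $235$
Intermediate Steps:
$E{\left(B \right)} = B^{3}$
$- E{\left(-8 \right)} - 277 = - \left(-8\right)^{3} - 277 = \left(-1\right) \left(-512\right) - 277 = 512 - 277 = 235$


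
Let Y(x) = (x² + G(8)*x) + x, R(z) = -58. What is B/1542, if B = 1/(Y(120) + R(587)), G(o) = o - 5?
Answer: 1/22855524 ≈ 4.3753e-8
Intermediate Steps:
G(o) = -5 + o
Y(x) = x² + 4*x (Y(x) = (x² + (-5 + 8)*x) + x = (x² + 3*x) + x = x² + 4*x)
B = 1/14822 (B = 1/(120*(4 + 120) - 58) = 1/(120*124 - 58) = 1/(14880 - 58) = 1/14822 ≈ 6.7467e-5)
B/1542 = (1/14822)/1542 = (1/14822)*(1/1542) = 1/22855524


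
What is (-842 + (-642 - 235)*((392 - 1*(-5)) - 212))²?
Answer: 26597369569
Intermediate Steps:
(-842 + (-642 - 235)*((392 - 1*(-5)) - 212))² = (-842 - 877*((392 + 5) - 212))² = (-842 - 877*(397 - 212))² = (-842 - 877*185)² = (-842 - 162245)² = (-163087)² = 26597369569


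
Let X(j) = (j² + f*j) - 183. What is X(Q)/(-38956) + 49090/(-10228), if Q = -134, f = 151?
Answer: -471794733/99610492 ≈ -4.7364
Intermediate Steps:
X(j) = -183 + j² + 151*j (X(j) = (j² + 151*j) - 183 = -183 + j² + 151*j)
X(Q)/(-38956) + 49090/(-10228) = (-183 + (-134)² + 151*(-134))/(-38956) + 49090/(-10228) = (-183 + 17956 - 20234)*(-1/38956) + 49090*(-1/10228) = -2461*(-1/38956) - 24545/5114 = 2461/38956 - 24545/5114 = -471794733/99610492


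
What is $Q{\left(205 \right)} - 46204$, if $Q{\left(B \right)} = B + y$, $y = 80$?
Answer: $-45919$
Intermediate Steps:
$Q{\left(B \right)} = 80 + B$ ($Q{\left(B \right)} = B + 80 = 80 + B$)
$Q{\left(205 \right)} - 46204 = \left(80 + 205\right) - 46204 = 285 - 46204 = -45919$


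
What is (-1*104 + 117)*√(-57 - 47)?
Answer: 26*I*√26 ≈ 132.57*I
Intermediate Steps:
(-1*104 + 117)*√(-57 - 47) = (-104 + 117)*√(-104) = 13*(2*I*√26) = 26*I*√26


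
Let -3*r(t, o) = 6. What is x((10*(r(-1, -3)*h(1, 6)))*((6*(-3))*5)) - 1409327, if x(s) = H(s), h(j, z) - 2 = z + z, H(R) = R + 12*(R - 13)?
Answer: -1081883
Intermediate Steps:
H(R) = -156 + 13*R (H(R) = R + 12*(-13 + R) = R + (-156 + 12*R) = -156 + 13*R)
h(j, z) = 2 + 2*z (h(j, z) = 2 + (z + z) = 2 + 2*z)
r(t, o) = -2 (r(t, o) = -1/3*6 = -2)
x(s) = -156 + 13*s
x((10*(r(-1, -3)*h(1, 6)))*((6*(-3))*5)) - 1409327 = (-156 + 13*((10*(-2*(2 + 2*6)))*((6*(-3))*5))) - 1409327 = (-156 + 13*((10*(-2*(2 + 12)))*(-18*5))) - 1409327 = (-156 + 13*((10*(-2*14))*(-90))) - 1409327 = (-156 + 13*((10*(-28))*(-90))) - 1409327 = (-156 + 13*(-280*(-90))) - 1409327 = (-156 + 13*25200) - 1409327 = (-156 + 327600) - 1409327 = 327444 - 1409327 = -1081883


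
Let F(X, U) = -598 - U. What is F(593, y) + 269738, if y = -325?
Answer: 269465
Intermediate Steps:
F(593, y) + 269738 = (-598 - 1*(-325)) + 269738 = (-598 + 325) + 269738 = -273 + 269738 = 269465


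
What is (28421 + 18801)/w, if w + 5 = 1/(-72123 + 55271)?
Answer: -795785144/84261 ≈ -9444.3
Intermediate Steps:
w = -84261/16852 (w = -5 + 1/(-72123 + 55271) = -5 + 1/(-16852) = -5 - 1/16852 = -84261/16852 ≈ -5.0001)
(28421 + 18801)/w = (28421 + 18801)/(-84261/16852) = 47222*(-16852/84261) = -795785144/84261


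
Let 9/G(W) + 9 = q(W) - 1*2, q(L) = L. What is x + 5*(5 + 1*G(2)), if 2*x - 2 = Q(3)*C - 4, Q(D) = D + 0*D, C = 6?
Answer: 28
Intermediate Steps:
G(W) = 9/(-11 + W) (G(W) = 9/(-9 + (W - 1*2)) = 9/(-9 + (W - 2)) = 9/(-9 + (-2 + W)) = 9/(-11 + W))
Q(D) = D (Q(D) = D + 0 = D)
x = 8 (x = 1 + (3*6 - 4)/2 = 1 + (18 - 4)/2 = 1 + (1/2)*14 = 1 + 7 = 8)
x + 5*(5 + 1*G(2)) = 8 + 5*(5 + 1*(9/(-11 + 2))) = 8 + 5*(5 + 1*(9/(-9))) = 8 + 5*(5 + 1*(9*(-1/9))) = 8 + 5*(5 + 1*(-1)) = 8 + 5*(5 - 1) = 8 + 5*4 = 8 + 20 = 28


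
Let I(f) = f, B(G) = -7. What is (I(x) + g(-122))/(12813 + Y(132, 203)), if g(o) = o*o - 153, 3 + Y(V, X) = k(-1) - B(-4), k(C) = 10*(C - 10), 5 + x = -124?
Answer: 14602/12707 ≈ 1.1491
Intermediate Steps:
x = -129 (x = -5 - 124 = -129)
k(C) = -100 + 10*C (k(C) = 10*(-10 + C) = -100 + 10*C)
Y(V, X) = -106 (Y(V, X) = -3 + ((-100 + 10*(-1)) - 1*(-7)) = -3 + ((-100 - 10) + 7) = -3 + (-110 + 7) = -3 - 103 = -106)
g(o) = -153 + o**2 (g(o) = o**2 - 153 = -153 + o**2)
(I(x) + g(-122))/(12813 + Y(132, 203)) = (-129 + (-153 + (-122)**2))/(12813 - 106) = (-129 + (-153 + 14884))/12707 = (-129 + 14731)*(1/12707) = 14602*(1/12707) = 14602/12707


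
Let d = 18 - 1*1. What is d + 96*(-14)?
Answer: -1327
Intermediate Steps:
d = 17 (d = 18 - 1 = 17)
d + 96*(-14) = 17 + 96*(-14) = 17 - 1344 = -1327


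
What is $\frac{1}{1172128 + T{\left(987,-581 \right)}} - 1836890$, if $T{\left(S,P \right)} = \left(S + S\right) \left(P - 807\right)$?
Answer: $- \frac{2879846751761}{1567784} \approx -1.8369 \cdot 10^{6}$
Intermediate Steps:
$T{\left(S,P \right)} = 2 S \left(-807 + P\right)$ ($T{\left(S,P \right)} = 2 S \left(P + \left(-921 + 114\right)\right) = 2 S \left(P - 807\right) = 2 S \left(-807 + P\right)$)
$\frac{1}{1172128 + T{\left(987,-581 \right)}} - 1836890 = \frac{1}{1172128 + 2 \cdot 987 \left(-807 - 581\right)} - 1836890 = \frac{1}{1172128 + 2 \cdot 987 \left(-1388\right)} - 1836890 = \frac{1}{1172128 - 2739912} - 1836890 = \frac{1}{-1567784} - 1836890 = - \frac{1}{1567784} - 1836890 = - \frac{2879846751761}{1567784}$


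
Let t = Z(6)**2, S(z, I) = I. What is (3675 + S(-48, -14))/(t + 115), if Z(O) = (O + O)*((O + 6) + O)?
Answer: 3661/46771 ≈ 0.078275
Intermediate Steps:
Z(O) = 2*O*(6 + 2*O) (Z(O) = (2*O)*((6 + O) + O) = (2*O)*(6 + 2*O) = 2*O*(6 + 2*O))
t = 46656 (t = (4*6*(3 + 6))**2 = (4*6*9)**2 = 216**2 = 46656)
(3675 + S(-48, -14))/(t + 115) = (3675 - 14)/(46656 + 115) = 3661/46771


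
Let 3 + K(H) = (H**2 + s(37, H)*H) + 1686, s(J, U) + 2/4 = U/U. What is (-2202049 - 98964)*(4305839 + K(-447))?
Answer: -20741825899795/2 ≈ -1.0371e+13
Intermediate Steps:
s(J, U) = 1/2 (s(J, U) = -1/2 + U/U = -1/2 + 1 = 1/2)
K(H) = 1683 + H**2 + H/2 (K(H) = -3 + ((H**2 + H/2) + 1686) = -3 + (1686 + H**2 + H/2) = 1683 + H**2 + H/2)
(-2202049 - 98964)*(4305839 + K(-447)) = (-2202049 - 98964)*(4305839 + (1683 + (-447)**2 + (1/2)*(-447))) = -2301013*(4305839 + (1683 + 199809 - 447/2)) = -2301013*(4305839 + 402537/2) = -2301013*9014215/2 = -20741825899795/2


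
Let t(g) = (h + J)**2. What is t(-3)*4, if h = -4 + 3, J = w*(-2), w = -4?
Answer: 196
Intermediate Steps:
J = 8 (J = -4*(-2) = 8)
h = -1
t(g) = 49 (t(g) = (-1 + 8)**2 = 7**2 = 49)
t(-3)*4 = 49*4 = 196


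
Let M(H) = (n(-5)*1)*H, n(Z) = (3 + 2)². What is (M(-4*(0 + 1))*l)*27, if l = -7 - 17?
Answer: 64800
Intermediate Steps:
n(Z) = 25 (n(Z) = 5² = 25)
l = -24
M(H) = 25*H (M(H) = (25*1)*H = 25*H)
(M(-4*(0 + 1))*l)*27 = ((25*(-4*(0 + 1)))*(-24))*27 = ((25*(-4*1))*(-24))*27 = ((25*(-4))*(-24))*27 = -100*(-24)*27 = 2400*27 = 64800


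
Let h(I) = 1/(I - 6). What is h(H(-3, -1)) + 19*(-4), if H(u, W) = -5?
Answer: -837/11 ≈ -76.091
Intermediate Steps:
h(I) = 1/(-6 + I)
h(H(-3, -1)) + 19*(-4) = 1/(-6 - 5) + 19*(-4) = 1/(-11) - 76 = -1/11 - 76 = -837/11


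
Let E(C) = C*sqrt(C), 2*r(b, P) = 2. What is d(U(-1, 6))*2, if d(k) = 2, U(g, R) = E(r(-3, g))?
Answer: 4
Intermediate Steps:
r(b, P) = 1 (r(b, P) = (1/2)*2 = 1)
E(C) = C**(3/2)
U(g, R) = 1 (U(g, R) = 1**(3/2) = 1)
d(U(-1, 6))*2 = 2*2 = 4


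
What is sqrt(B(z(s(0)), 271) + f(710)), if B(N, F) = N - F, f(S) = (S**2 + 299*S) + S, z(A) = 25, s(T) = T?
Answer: sqrt(716854) ≈ 846.67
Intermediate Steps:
f(S) = S**2 + 300*S
sqrt(B(z(s(0)), 271) + f(710)) = sqrt((25 - 1*271) + 710*(300 + 710)) = sqrt((25 - 271) + 710*1010) = sqrt(-246 + 717100) = sqrt(716854)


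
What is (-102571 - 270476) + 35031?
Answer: -338016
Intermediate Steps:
(-102571 - 270476) + 35031 = -373047 + 35031 = -338016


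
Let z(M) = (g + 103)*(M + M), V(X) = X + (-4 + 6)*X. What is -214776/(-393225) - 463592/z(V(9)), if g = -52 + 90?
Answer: -30110109956/499002525 ≈ -60.341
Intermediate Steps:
V(X) = 3*X (V(X) = X + 2*X = 3*X)
g = 38
z(M) = 282*M (z(M) = (38 + 103)*(M + M) = 141*(2*M) = 282*M)
-214776/(-393225) - 463592/z(V(9)) = -214776/(-393225) - 463592/(282*(3*9)) = -214776*(-1/393225) - 463592/(282*27) = 71592/131075 - 463592/7614 = 71592/131075 - 463592*1/7614 = 71592/131075 - 231796/3807 = -30110109956/499002525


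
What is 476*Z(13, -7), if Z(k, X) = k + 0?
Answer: 6188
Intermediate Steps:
Z(k, X) = k
476*Z(13, -7) = 476*13 = 6188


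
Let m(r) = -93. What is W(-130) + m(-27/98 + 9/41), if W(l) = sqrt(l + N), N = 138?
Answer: -93 + 2*sqrt(2) ≈ -90.172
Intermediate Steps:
W(l) = sqrt(138 + l) (W(l) = sqrt(l + 138) = sqrt(138 + l))
W(-130) + m(-27/98 + 9/41) = sqrt(138 - 130) - 93 = sqrt(8) - 93 = 2*sqrt(2) - 93 = -93 + 2*sqrt(2)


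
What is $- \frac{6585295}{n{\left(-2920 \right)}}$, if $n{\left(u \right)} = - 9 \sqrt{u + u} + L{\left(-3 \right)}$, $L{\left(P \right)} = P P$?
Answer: $- \frac{6585295}{52569} - \frac{26341180 i \sqrt{365}}{52569} \approx -125.27 - 9573.1 i$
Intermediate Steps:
$L{\left(P \right)} = P^{2}$
$n{\left(u \right)} = 9 - 9 \sqrt{2} \sqrt{u}$ ($n{\left(u \right)} = - 9 \sqrt{u + u} + \left(-3\right)^{2} = - 9 \sqrt{2 u} + 9 = - 9 \sqrt{2} \sqrt{u} + 9 = 9 - 9 \sqrt{2} \sqrt{u}$)
$- \frac{6585295}{n{\left(-2920 \right)}} = - \frac{6585295}{9 - 9 \sqrt{2} \sqrt{-2920}} = - \frac{6585295}{9 - 9 \sqrt{2} \cdot 2 i \sqrt{730}} = - \frac{6585295}{9 - 36 i \sqrt{365}}$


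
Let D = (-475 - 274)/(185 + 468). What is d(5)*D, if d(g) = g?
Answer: -3745/653 ≈ -5.7351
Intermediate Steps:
D = -749/653 ≈ -1.1470
d(5)*D = 5*(-749/653) = -3745/653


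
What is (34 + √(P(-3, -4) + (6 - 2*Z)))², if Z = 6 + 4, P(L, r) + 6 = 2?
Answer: 1138 + 204*I*√2 ≈ 1138.0 + 288.5*I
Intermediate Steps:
P(L, r) = -4 (P(L, r) = -6 + 2 = -4)
Z = 10
(34 + √(P(-3, -4) + (6 - 2*Z)))² = (34 + √(-4 + (6 - 2*10)))² = (34 + √(-4 + (6 - 20)))² = (34 + √(-4 - 14))² = (34 + √(-18))² = (34 + 3*I*√2)²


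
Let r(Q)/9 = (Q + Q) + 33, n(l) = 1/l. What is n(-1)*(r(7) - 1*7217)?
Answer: 6794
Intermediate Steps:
r(Q) = 297 + 18*Q (r(Q) = 9*((Q + Q) + 33) = 9*(2*Q + 33) = 9*(33 + 2*Q) = 297 + 18*Q)
n(-1)*(r(7) - 1*7217) = ((297 + 18*7) - 1*7217)/(-1) = -((297 + 126) - 7217) = -(423 - 7217) = -1*(-6794) = 6794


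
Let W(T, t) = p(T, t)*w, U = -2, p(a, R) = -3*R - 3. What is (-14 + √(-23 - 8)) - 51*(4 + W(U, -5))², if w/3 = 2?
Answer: -294590 + I*√31 ≈ -2.9459e+5 + 5.5678*I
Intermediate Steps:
w = 6 (w = 3*2 = 6)
p(a, R) = -3 - 3*R
W(T, t) = -18 - 18*t (W(T, t) = (-3 - 3*t)*6 = -18 - 18*t)
(-14 + √(-23 - 8)) - 51*(4 + W(U, -5))² = (-14 + √(-23 - 8)) - 51*(4 + (-18 - 18*(-5)))² = (-14 + √(-31)) - 51*(4 + (-18 + 90))² = (-14 + I*√31) - 51*(4 + 72)² = (-14 + I*√31) - 51*76² = (-14 + I*√31) - 51*5776 = (-14 + I*√31) - 294576 = -294590 + I*√31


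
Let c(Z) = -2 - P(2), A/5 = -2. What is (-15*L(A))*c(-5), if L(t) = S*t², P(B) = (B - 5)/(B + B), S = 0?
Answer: 0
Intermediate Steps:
A = -10 (A = 5*(-2) = -10)
P(B) = (-5 + B)/(2*B) (P(B) = (-5 + B)/((2*B)) = (-5 + B)*(1/(2*B)) = (-5 + B)/(2*B))
c(Z) = -5/4 (c(Z) = -2 - (-5 + 2)/(2*2) = -2 - (-3)/(2*2) = -2 - 1*(-¾) = -2 + ¾ = -5/4)
L(t) = 0 (L(t) = 0*t² = 0)
(-15*L(A))*c(-5) = -15*0*(-5/4) = 0*(-5/4) = 0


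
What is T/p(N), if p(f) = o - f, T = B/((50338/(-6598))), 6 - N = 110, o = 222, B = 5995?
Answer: -19777505/8205094 ≈ -2.4104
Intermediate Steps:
N = -104 (N = 6 - 1*110 = 6 - 110 = -104)
T = -19777505/25169 (T = 5995/((50338/(-6598))) = 5995/((50338*(-1/6598))) = 5995/(-25169/3299) = 5995*(-3299/25169) = -19777505/25169 ≈ -785.79)
p(f) = 222 - f
T/p(N) = -19777505/(25169*(222 - 1*(-104))) = -19777505/(25169*(222 + 104)) = -19777505/25169/326 = -19777505/25169*1/326 = -19777505/8205094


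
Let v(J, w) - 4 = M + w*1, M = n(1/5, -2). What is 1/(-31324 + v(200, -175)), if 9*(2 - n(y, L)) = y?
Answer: -45/1417186 ≈ -3.1753e-5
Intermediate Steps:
n(y, L) = 2 - y/9
M = 89/45 (M = 2 - 1/9/5 = 2 - 1/9*1/5 = 2 - 1/45 = 89/45 ≈ 1.9778)
v(J, w) = 269/45 + w (v(J, w) = 4 + (89/45 + w*1) = 4 + (89/45 + w) = 269/45 + w)
1/(-31324 + v(200, -175)) = 1/(-31324 + (269/45 - 175)) = 1/(-31324 - 7606/45) = 1/(-1417186/45) = -45/1417186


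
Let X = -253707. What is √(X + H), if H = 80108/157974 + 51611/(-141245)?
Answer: 4*I*√1973647683178330414970130/11156518815 ≈ 503.69*I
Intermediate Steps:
H = 1580829173/11156518815 (H = 80108*(1/157974) + 51611*(-1/141245) = 40054/78987 - 51611/141245 = 1580829173/11156518815 ≈ 0.14170)
√(X + H) = √(-253707 + 1580829173/11156518815) = √(-2830485338168032/11156518815) = 4*I*√1973647683178330414970130/11156518815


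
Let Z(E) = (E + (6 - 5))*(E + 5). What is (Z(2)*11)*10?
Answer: 2310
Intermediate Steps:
Z(E) = (1 + E)*(5 + E) (Z(E) = (E + 1)*(5 + E) = (1 + E)*(5 + E))
(Z(2)*11)*10 = ((5 + 2**2 + 6*2)*11)*10 = ((5 + 4 + 12)*11)*10 = (21*11)*10 = 231*10 = 2310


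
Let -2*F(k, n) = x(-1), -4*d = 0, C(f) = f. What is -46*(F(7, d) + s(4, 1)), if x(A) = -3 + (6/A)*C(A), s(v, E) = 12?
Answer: -483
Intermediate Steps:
d = 0 (d = -¼*0 = 0)
x(A) = 3 (x(A) = -3 + (6/A)*A = -3 + 6 = 3)
F(k, n) = -3/2 (F(k, n) = -½*3 = -3/2)
-46*(F(7, d) + s(4, 1)) = -46*(-3/2 + 12) = -46*21/2 = -483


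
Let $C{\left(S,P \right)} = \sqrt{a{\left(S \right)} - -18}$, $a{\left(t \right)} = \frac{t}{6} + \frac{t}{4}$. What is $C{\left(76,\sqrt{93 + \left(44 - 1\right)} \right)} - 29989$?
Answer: $-29989 + \frac{\sqrt{447}}{3} \approx -29982.0$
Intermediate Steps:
$a{\left(t \right)} = \frac{5 t}{12}$ ($a{\left(t \right)} = t \frac{1}{6} + t \frac{1}{4} = \frac{t}{6} + \frac{t}{4} = \frac{5 t}{12}$)
$C{\left(S,P \right)} = \sqrt{18 + \frac{5 S}{12}}$ ($C{\left(S,P \right)} = \sqrt{\frac{5 S}{12} - -18} = \sqrt{\frac{5 S}{12} + \left(-29 + 47\right)} = \sqrt{\frac{5 S}{12} + 18} = \sqrt{18 + \frac{5 S}{12}}$)
$C{\left(76,\sqrt{93 + \left(44 - 1\right)} \right)} - 29989 = \frac{\sqrt{648 + 15 \cdot 76}}{6} - 29989 = \frac{\sqrt{648 + 1140}}{6} - 29989 = \frac{\sqrt{1788}}{6} - 29989 = \frac{2 \sqrt{447}}{6} - 29989 = \frac{\sqrt{447}}{3} - 29989 = -29989 + \frac{\sqrt{447}}{3}$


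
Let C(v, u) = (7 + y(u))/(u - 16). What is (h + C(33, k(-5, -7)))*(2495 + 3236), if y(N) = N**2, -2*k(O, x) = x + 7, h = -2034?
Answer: -186549781/16 ≈ -1.1659e+7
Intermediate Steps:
k(O, x) = -7/2 - x/2 (k(O, x) = -(x + 7)/2 = -(7 + x)/2 = -7/2 - x/2)
C(v, u) = (7 + u**2)/(-16 + u) (C(v, u) = (7 + u**2)/(u - 16) = (7 + u**2)/(-16 + u))
(h + C(33, k(-5, -7)))*(2495 + 3236) = (-2034 + (7 + (-7/2 - 1/2*(-7))**2)/(-16 + (-7/2 - 1/2*(-7))))*(2495 + 3236) = (-2034 + (7 + (-7/2 + 7/2)**2)/(-16 + (-7/2 + 7/2)))*5731 = (-2034 + (7 + 0**2)/(-16 + 0))*5731 = (-2034 + (7 + 0)/(-16))*5731 = (-2034 - 1/16*7)*5731 = (-2034 - 7/16)*5731 = -32551/16*5731 = -186549781/16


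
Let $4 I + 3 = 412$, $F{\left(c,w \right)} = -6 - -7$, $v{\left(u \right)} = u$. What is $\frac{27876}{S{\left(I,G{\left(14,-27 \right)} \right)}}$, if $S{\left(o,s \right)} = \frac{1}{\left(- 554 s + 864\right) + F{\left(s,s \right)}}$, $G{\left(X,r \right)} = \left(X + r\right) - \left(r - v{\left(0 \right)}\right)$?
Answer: $-192093516$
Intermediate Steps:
$F{\left(c,w \right)} = 1$ ($F{\left(c,w \right)} = -6 + 7 = 1$)
$I = \frac{409}{4}$ ($I = - \frac{3}{4} + \frac{1}{4} \cdot 412 = - \frac{3}{4} + 103 = \frac{409}{4} \approx 102.25$)
$G{\left(X,r \right)} = X$ ($G{\left(X,r \right)} = \left(X + r\right) + \left(0 - r\right) = \left(X + r\right) - r = X$)
$S{\left(o,s \right)} = \frac{1}{865 - 554 s}$ ($S{\left(o,s \right)} = \frac{1}{\left(- 554 s + 864\right) + 1} = \frac{1}{\left(864 - 554 s\right) + 1} = \frac{1}{865 - 554 s}$)
$\frac{27876}{S{\left(I,G{\left(14,-27 \right)} \right)}} = \frac{27876}{\frac{1}{865 - 7756}} = \frac{27876}{\frac{1}{-6891}} = \frac{27876}{- \frac{1}{6891}} = 27876 \left(-6891\right) = -192093516$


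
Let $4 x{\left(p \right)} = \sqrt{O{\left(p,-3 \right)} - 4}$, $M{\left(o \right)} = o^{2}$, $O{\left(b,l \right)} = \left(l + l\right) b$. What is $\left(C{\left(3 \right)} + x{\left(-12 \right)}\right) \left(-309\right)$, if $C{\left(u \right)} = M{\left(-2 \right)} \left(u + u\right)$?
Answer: $-7416 - \frac{309 \sqrt{17}}{2} \approx -8053.0$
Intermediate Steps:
$O{\left(b,l \right)} = 2 b l$ ($O{\left(b,l \right)} = 2 l b = 2 b l$)
$x{\left(p \right)} = \frac{\sqrt{-4 - 6 p}}{4}$ ($x{\left(p \right)} = \frac{\sqrt{2 p \left(-3\right) - 4}}{4} = \frac{\sqrt{- 6 p - 4}}{4} = \frac{\sqrt{-4 - 6 p}}{4}$)
$C{\left(u \right)} = 8 u$ ($C{\left(u \right)} = \left(-2\right)^{2} \left(u + u\right) = 4 \cdot 2 u = 8 u$)
$\left(C{\left(3 \right)} + x{\left(-12 \right)}\right) \left(-309\right) = \left(8 \cdot 3 + \frac{\sqrt{-4 - -72}}{4}\right) \left(-309\right) = \left(24 + \frac{\sqrt{-4 + 72}}{4}\right) \left(-309\right) = \left(24 + \frac{\sqrt{68}}{4}\right) \left(-309\right) = \left(24 + \frac{2 \sqrt{17}}{4}\right) \left(-309\right) = \left(24 + \frac{\sqrt{17}}{2}\right) \left(-309\right) = -7416 - \frac{309 \sqrt{17}}{2}$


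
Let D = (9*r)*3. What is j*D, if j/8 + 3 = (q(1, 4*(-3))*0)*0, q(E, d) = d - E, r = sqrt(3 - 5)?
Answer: -648*I*sqrt(2) ≈ -916.41*I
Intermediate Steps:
r = I*sqrt(2) (r = sqrt(-2) = I*sqrt(2) ≈ 1.4142*I)
j = -24 (j = -24 + 8*(((4*(-3) - 1*1)*0)*0) = -24 + 8*(((-12 - 1)*0)*0) = -24 + 8*(-13*0*0) = -24 + 8*(0*0) = -24 + 8*0 = -24 + 0 = -24)
D = 27*I*sqrt(2) (D = (9*(I*sqrt(2)))*3 = (9*I*sqrt(2))*3 = 27*I*sqrt(2) ≈ 38.184*I)
j*D = -648*I*sqrt(2)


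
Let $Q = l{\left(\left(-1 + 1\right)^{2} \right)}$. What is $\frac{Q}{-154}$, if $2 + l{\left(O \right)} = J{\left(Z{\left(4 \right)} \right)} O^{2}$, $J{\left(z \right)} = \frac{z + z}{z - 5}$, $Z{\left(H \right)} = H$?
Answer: $\frac{1}{77} \approx 0.012987$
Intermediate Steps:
$J{\left(z \right)} = \frac{2 z}{-5 + z}$
$l{\left(O \right)} = -2 - 8 O^{2}$ ($l{\left(O \right)} = -2 + 2 \cdot 4 \frac{1}{-5 + 4} O^{2} = -2 + 2 \cdot 4 \frac{1}{-1} O^{2} = -2 + 2 \cdot 4 \left(-1\right) O^{2} = -2 - 8 O^{2}$)
$Q = -2$ ($Q = -2 - 8 \left(\left(-1 + 1\right)^{2}\right)^{2} = -2 - 8 \left(0^{2}\right)^{2} = -2 - 8 \cdot 0^{2} = -2 - 0 = -2 + 0 = -2$)
$\frac{Q}{-154} = \frac{1}{-154} \left(-2\right) = \left(- \frac{1}{154}\right) \left(-2\right) = \frac{1}{77}$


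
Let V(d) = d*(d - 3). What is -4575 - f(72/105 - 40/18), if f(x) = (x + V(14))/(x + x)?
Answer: -199117/44 ≈ -4525.4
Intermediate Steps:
V(d) = d*(-3 + d)
f(x) = (154 + x)/(2*x) (f(x) = (x + 14*(-3 + 14))/(x + x) = (x + 14*11)/((2*x)) = (x + 154)*(1/(2*x)) = (154 + x)*(1/(2*x)) = (154 + x)/(2*x))
-4575 - f(72/105 - 40/18) = -4575 - (154 + (72/105 - 40/18))/(2*(72/105 - 40/18)) = -4575 - (154 + (72*(1/105) - 40*1/18))/(2*(72*(1/105) - 40*1/18)) = -4575 - (154 + (24/35 - 20/9))/(2*(24/35 - 20/9)) = -4575 - (154 - 484/315)/(2*(-484/315)) = -4575 - (-315)*48026/(2*484*315) = -4575 - 1*(-2183/44) = -4575 + 2183/44 = -199117/44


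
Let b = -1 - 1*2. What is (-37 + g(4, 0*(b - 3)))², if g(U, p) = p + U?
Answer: 1089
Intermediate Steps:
b = -3 (b = -1 - 2 = -3)
g(U, p) = U + p
(-37 + g(4, 0*(b - 3)))² = (-37 + (4 + 0*(-3 - 3)))² = (-37 + (4 + 0*(-6)))² = (-37 + (4 + 0))² = (-37 + 4)² = (-33)² = 1089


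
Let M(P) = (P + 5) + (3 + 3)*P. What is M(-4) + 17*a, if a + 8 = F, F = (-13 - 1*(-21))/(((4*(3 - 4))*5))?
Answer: -829/5 ≈ -165.80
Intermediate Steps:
M(P) = 5 + 7*P (M(P) = (5 + P) + 6*P = 5 + 7*P)
F = -⅖ (F = (-13 + 21)/(((4*(-1))*5)) = 8/((-4*5)) = 8/(-20) = 8*(-1/20) = -⅖ ≈ -0.40000)
a = -42/5 (a = -8 - ⅖ = -42/5 ≈ -8.4000)
M(-4) + 17*a = (5 + 7*(-4)) + 17*(-42/5) = (5 - 28) - 714/5 = -23 - 714/5 = -829/5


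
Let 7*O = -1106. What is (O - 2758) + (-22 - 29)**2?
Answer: -315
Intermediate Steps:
O = -158 (O = (1/7)*(-1106) = -158)
(O - 2758) + (-22 - 29)**2 = (-158 - 2758) + (-22 - 29)**2 = -2916 + (-51)**2 = -2916 + 2601 = -315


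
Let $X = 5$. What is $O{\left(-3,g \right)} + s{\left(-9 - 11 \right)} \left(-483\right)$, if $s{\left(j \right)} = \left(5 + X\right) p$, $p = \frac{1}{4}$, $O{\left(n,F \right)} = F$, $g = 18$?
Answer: $- \frac{2379}{2} \approx -1189.5$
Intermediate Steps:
$p = \frac{1}{4} \approx 0.25$
$s{\left(j \right)} = \frac{5}{2}$ ($s{\left(j \right)} = \left(5 + 5\right) \frac{1}{4} = 10 \cdot \frac{1}{4} = \frac{5}{2}$)
$O{\left(-3,g \right)} + s{\left(-9 - 11 \right)} \left(-483\right) = 18 + \frac{5}{2} \left(-483\right) = 18 - \frac{2415}{2} = - \frac{2379}{2}$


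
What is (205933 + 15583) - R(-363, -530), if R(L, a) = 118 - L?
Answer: 221035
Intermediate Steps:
(205933 + 15583) - R(-363, -530) = (205933 + 15583) - (118 - 1*(-363)) = 221516 - (118 + 363) = 221516 - 1*481 = 221516 - 481 = 221035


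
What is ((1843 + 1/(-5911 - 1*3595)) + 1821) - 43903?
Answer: -382511935/9506 ≈ -40239.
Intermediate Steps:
((1843 + 1/(-5911 - 1*3595)) + 1821) - 43903 = ((1843 + 1/(-5911 - 3595)) + 1821) - 43903 = ((1843 + 1/(-9506)) + 1821) - 43903 = ((1843 - 1/9506) + 1821) - 43903 = (17519557/9506 + 1821) - 43903 = 34829983/9506 - 43903 = -382511935/9506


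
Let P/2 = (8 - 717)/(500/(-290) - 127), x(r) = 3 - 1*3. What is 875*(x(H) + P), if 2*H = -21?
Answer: 35981750/3733 ≈ 9638.8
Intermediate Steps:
H = -21/2 (H = (½)*(-21) = -21/2 ≈ -10.500)
x(r) = 0 (x(r) = 3 - 3 = 0)
P = 41122/3733 (P = 2*((8 - 717)/(500/(-290) - 127)) = 2*(-709/(500*(-1/290) - 127)) = 2*(-709/(-50/29 - 127)) = 2*(-709/(-3733/29)) = 2*(-709*(-29/3733)) = 2*(20561/3733) = 41122/3733 ≈ 11.016)
875*(x(H) + P) = 875*(0 + 41122/3733) = 875*(41122/3733) = 35981750/3733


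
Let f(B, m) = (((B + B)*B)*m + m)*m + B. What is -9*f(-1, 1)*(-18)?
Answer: 324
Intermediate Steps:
f(B, m) = B + m*(m + 2*m*B²) (f(B, m) = (((2*B)*B)*m + m)*m + B = ((2*B²)*m + m)*m + B = (2*m*B² + m)*m + B = (m + 2*m*B²)*m + B = m*(m + 2*m*B²) + B = B + m*(m + 2*m*B²))
-9*f(-1, 1)*(-18) = -9*(-1 + 1² + 2*(-1)²*1²)*(-18) = -9*(-1 + 1 + 2*1*1)*(-18) = -9*(-1 + 1 + 2)*(-18) = -9*2*(-18) = -18*(-18) = 324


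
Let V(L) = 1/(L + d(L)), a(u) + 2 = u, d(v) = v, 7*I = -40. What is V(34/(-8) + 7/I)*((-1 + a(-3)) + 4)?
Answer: 40/219 ≈ 0.18265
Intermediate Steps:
I = -40/7 (I = (⅐)*(-40) = -40/7 ≈ -5.7143)
a(u) = -2 + u
V(L) = 1/(2*L) (V(L) = 1/(L + L) = 1/(2*L))
V(34/(-8) + 7/I)*((-1 + a(-3)) + 4) = (1/(2*(34/(-8) + 7/(-40/7))))*((-1 + (-2 - 3)) + 4) = (1/(2*(34*(-⅛) + 7*(-7/40))))*((-1 - 5) + 4) = (1/(2*(-17/4 - 49/40)))*(-6 + 4) = (1/(2*(-219/40)))*(-2) = ((½)*(-40/219))*(-2) = -20/219*(-2) = 40/219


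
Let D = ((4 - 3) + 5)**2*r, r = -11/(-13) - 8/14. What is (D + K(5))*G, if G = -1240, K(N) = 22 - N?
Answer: -3034280/91 ≈ -33344.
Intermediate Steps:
r = 25/91 (r = -11*(-1/13) - 8*1/14 = 11/13 - 4/7 = 25/91 ≈ 0.27473)
D = 900/91 (D = ((4 - 3) + 5)**2*(25/91) = (1 + 5)**2*(25/91) = 6**2*(25/91) = 36*(25/91) = 900/91 ≈ 9.8901)
(D + K(5))*G = (900/91 + (22 - 1*5))*(-1240) = (900/91 + (22 - 5))*(-1240) = (900/91 + 17)*(-1240) = (2447/91)*(-1240) = -3034280/91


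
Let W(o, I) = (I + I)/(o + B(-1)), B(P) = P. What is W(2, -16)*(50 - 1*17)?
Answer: -1056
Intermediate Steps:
W(o, I) = 2*I/(-1 + o) (W(o, I) = (I + I)/(o - 1) = (2*I)/(-1 + o) = 2*I/(-1 + o))
W(2, -16)*(50 - 1*17) = (2*(-16)/(-1 + 2))*(50 - 1*17) = (2*(-16)/1)*(50 - 17) = (2*(-16)*1)*33 = -32*33 = -1056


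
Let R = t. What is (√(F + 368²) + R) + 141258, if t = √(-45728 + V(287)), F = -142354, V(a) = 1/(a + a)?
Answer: 141258 + 3*I*√770 + I*√15066277954/574 ≈ 1.4126e+5 + 297.09*I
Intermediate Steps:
V(a) = 1/(2*a)
t = I*√15066277954/574 (t = √(-45728 + (½)/287) = √(-45728 + (½)*(1/287)) = √(-45728 + 1/574) = √(-26247871/574) = I*√15066277954/574 ≈ 213.84*I)
R = I*√15066277954/574 ≈ 213.84*I
(√(F + 368²) + R) + 141258 = (√(-142354 + 368²) + I*√15066277954/574) + 141258 = (√(-142354 + 135424) + I*√15066277954/574) + 141258 = (√(-6930) + I*√15066277954/574) + 141258 = (3*I*√770 + I*√15066277954/574) + 141258 = 141258 + 3*I*√770 + I*√15066277954/574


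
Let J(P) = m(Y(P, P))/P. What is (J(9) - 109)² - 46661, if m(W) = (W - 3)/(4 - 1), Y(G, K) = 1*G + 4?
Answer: -25413380/729 ≈ -34861.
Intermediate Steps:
Y(G, K) = 4 + G (Y(G, K) = G + 4 = 4 + G)
m(W) = -1 + W/3 (m(W) = (-3 + W)/3 = (-3 + W)*(⅓) = -1 + W/3)
J(P) = (⅓ + P/3)/P (J(P) = (-1 + (4 + P)/3)/P = (-1 + (4/3 + P/3))/P = (⅓ + P/3)/P)
(J(9) - 109)² - 46661 = ((⅓)*(1 + 9)/9 - 109)² - 46661 = ((⅓)*(⅑)*10 - 109)² - 46661 = (10/27 - 109)² - 46661 = (-2933/27)² - 46661 = 8602489/729 - 46661 = -25413380/729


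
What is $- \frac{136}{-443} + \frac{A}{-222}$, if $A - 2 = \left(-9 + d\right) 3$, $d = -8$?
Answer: $\frac{51899}{98346} \approx 0.52772$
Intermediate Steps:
$A = -49$ ($A = 2 + \left(-9 - 8\right) 3 = 2 - 51 = -49$)
$- \frac{136}{-443} + \frac{A}{-222} = - \frac{136}{-443} - \frac{49}{-222} = \left(-136\right) \left(- \frac{1}{443}\right) - - \frac{49}{222} = \frac{136}{443} + \frac{49}{222} = \frac{51899}{98346}$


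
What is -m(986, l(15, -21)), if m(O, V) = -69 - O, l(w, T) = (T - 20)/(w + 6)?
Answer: 1055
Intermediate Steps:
l(w, T) = (-20 + T)/(6 + w)
-m(986, l(15, -21)) = -(-69 - 1*986) = -(-69 - 986) = -1*(-1055) = 1055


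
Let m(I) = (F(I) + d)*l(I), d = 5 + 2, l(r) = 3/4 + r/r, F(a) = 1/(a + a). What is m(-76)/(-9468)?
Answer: -7441/5756544 ≈ -0.0012926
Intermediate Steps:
F(a) = 1/(2*a)
l(r) = 7/4 (l(r) = 3*(1/4) + 1 = 3/4 + 1 = 7/4)
d = 7
m(I) = 49/4 + 7/(8*I) (m(I) = (1/(2*I) + 7)*(7/4) = (7 + 1/(2*I))*(7/4) = 49/4 + 7/(8*I))
m(-76)/(-9468) = ((7/8)*(1 + 14*(-76))/(-76))/(-9468) = ((7/8)*(-1/76)*(1 - 1064))*(-1/9468) = ((7/8)*(-1/76)*(-1063))*(-1/9468) = (7441/608)*(-1/9468) = -7441/5756544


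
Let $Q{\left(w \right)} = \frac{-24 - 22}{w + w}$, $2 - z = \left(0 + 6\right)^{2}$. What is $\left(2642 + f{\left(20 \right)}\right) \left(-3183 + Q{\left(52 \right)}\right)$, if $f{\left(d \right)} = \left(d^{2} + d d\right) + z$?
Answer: $- \frac{141039228}{13} \approx -1.0849 \cdot 10^{7}$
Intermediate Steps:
$z = -34$ ($z = 2 - \left(0 + 6\right)^{2} = 2 - 6^{2} = 2 - 36 = -34$)
$f{\left(d \right)} = -34 + 2 d^{2}$ ($f{\left(d \right)} = \left(d^{2} + d d\right) - 34 = \left(d^{2} + d^{2}\right) - 34 = 2 d^{2} - 34 = -34 + 2 d^{2}$)
$Q{\left(w \right)} = - \frac{23}{w}$ ($Q{\left(w \right)} = - \frac{46}{2 w} = - 46 \frac{1}{2 w} = - \frac{23}{w}$)
$\left(2642 + f{\left(20 \right)}\right) \left(-3183 + Q{\left(52 \right)}\right) = \left(2642 - \left(34 - 2 \cdot 20^{2}\right)\right) \left(-3183 - \frac{23}{52}\right) = \left(2642 + \left(-34 + 2 \cdot 400\right)\right) \left(-3183 - \frac{23}{52}\right) = \left(2642 + \left(-34 + 800\right)\right) \left(-3183 - \frac{23}{52}\right) = \left(2642 + 766\right) \left(- \frac{165539}{52}\right) = 3408 \left(- \frac{165539}{52}\right) = - \frac{141039228}{13}$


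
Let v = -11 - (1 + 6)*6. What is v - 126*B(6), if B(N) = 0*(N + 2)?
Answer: -53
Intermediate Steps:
B(N) = 0 (B(N) = 0*(2 + N) = 0)
v = -53 (v = -11 - 7*6 = -11 - 1*42 = -11 - 42 = -53)
v - 126*B(6) = -53 - 126*0 = -53 + 0 = -53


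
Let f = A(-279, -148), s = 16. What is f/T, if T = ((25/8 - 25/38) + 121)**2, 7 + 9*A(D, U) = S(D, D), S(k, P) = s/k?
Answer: -45491776/884374925679 ≈ -5.1439e-5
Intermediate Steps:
S(k, P) = 16/k
A(D, U) = -7/9 + 16/(9*D) (A(D, U) = -7/9 + (16/D)/9 = -7/9 + 16/(9*D))
f = -1969/2511 (f = (1/9)*(16 - 7*(-279))/(-279) = (1/9)*(-1/279)*(16 + 1953) = (1/9)*(-1/279)*1969 = -1969/2511 ≈ -0.78415)
T = 352200289/23104 (T = ((25*(1/8) - 25*1/38) + 121)**2 = ((25/8 - 25/38) + 121)**2 = (375/152 + 121)**2 = (18767/152)**2 = 352200289/23104 ≈ 15244.)
f/T = -1969/(2511*352200289/23104) = -1969/2511*23104/352200289 = -45491776/884374925679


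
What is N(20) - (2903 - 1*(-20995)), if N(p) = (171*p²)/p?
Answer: -20478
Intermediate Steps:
N(p) = 171*p
N(20) - (2903 - 1*(-20995)) = 171*20 - (2903 - 1*(-20995)) = 3420 - (2903 + 20995) = 3420 - 1*23898 = 3420 - 23898 = -20478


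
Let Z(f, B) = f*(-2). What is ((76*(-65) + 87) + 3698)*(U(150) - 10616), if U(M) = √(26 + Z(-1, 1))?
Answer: 12261480 - 2310*√7 ≈ 1.2255e+7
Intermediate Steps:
Z(f, B) = -2*f
U(M) = 2*√7 (U(M) = √(26 - 2*(-1)) = √(26 + 2) = √28 = 2*√7)
((76*(-65) + 87) + 3698)*(U(150) - 10616) = ((76*(-65) + 87) + 3698)*(2*√7 - 10616) = ((-4940 + 87) + 3698)*(-10616 + 2*√7) = (-4853 + 3698)*(-10616 + 2*√7) = -1155*(-10616 + 2*√7) = 12261480 - 2310*√7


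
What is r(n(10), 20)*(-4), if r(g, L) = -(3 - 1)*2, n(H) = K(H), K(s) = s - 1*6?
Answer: 16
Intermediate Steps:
K(s) = -6 + s (K(s) = s - 6 = -6 + s)
n(H) = -6 + H
r(g, L) = -4 (r(g, L) = -2*2 = -1*4 = -4)
r(n(10), 20)*(-4) = -4*(-4) = 16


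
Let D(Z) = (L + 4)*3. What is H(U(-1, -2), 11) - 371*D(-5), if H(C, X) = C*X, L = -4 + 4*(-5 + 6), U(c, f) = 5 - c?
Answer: -4386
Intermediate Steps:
L = 0 (L = -4 + 4*1 = -4 + 4 = 0)
D(Z) = 12 (D(Z) = (0 + 4)*3 = 4*3 = 12)
H(U(-1, -2), 11) - 371*D(-5) = (5 - 1*(-1))*11 - 371*12 = (5 + 1)*11 - 4452 = 6*11 - 4452 = 66 - 4452 = -4386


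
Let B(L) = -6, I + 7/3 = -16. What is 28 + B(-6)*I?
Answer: 138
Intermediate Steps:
I = -55/3 (I = -7/3 - 16 = -55/3 ≈ -18.333)
28 + B(-6)*I = 28 - 6*(-55/3) = 28 + 110 = 138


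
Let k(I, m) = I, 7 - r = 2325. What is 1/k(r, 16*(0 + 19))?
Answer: -1/2318 ≈ -0.00043141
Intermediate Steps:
r = -2318 (r = 7 - 1*2325 = 7 - 2325 = -2318)
1/k(r, 16*(0 + 19)) = 1/(-2318) = -1/2318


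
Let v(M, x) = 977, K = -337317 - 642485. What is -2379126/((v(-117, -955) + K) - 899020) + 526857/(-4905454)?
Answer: 10681337370039/9211682266630 ≈ 1.1595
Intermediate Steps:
K = -979802
-2379126/((v(-117, -955) + K) - 899020) + 526857/(-4905454) = -2379126/((977 - 979802) - 899020) + 526857/(-4905454) = -2379126/(-978825 - 899020) + 526857*(-1/4905454) = -2379126/(-1877845) - 526857/4905454 = -2379126*(-1/1877845) - 526857/4905454 = 2379126/1877845 - 526857/4905454 = 10681337370039/9211682266630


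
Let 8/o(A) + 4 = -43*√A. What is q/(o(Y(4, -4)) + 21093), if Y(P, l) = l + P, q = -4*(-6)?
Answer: 24/21091 ≈ 0.0011379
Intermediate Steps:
q = 24
Y(P, l) = P + l
o(A) = 8/(-4 - 43*√A)
q/(o(Y(4, -4)) + 21093) = 24/(-8/(4 + 43*√(4 - 4)) + 21093) = 24/(-8/(4 + 43*√0) + 21093) = 24/(-8/(4 + 43*0) + 21093) = 24/(-8/(4 + 0) + 21093) = 24/(-8/4 + 21093) = 24/(-8*¼ + 21093) = 24/(-2 + 21093) = 24/21091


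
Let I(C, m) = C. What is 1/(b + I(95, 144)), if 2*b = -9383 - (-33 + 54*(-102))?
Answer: -1/1826 ≈ -0.00054764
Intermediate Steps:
b = -1921 (b = (-9383 - (-33 + 54*(-102)))/2 = (-9383 - (-33 - 5508))/2 = (-9383 - 1*(-5541))/2 = (-9383 + 5541)/2 = (½)*(-3842) = -1921)
1/(b + I(95, 144)) = 1/(-1921 + 95) = 1/(-1826) = -1/1826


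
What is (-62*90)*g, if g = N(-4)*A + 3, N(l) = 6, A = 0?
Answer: -16740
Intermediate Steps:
g = 3 (g = 6*0 + 3 = 0 + 3 = 3)
(-62*90)*g = -62*90*3 = -5580*3 = -16740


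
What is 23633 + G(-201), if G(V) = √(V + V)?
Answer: 23633 + I*√402 ≈ 23633.0 + 20.05*I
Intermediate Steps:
G(V) = √2*√V (G(V) = √(2*V) = √2*√V)
23633 + G(-201) = 23633 + √2*√(-201) = 23633 + √2*(I*√201) = 23633 + I*√402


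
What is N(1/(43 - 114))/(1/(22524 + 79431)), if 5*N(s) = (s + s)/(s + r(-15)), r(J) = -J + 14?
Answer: -971/49 ≈ -19.816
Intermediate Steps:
r(J) = 14 - J
N(s) = 2*s/(5*(29 + s)) (N(s) = ((s + s)/(s + (14 - 1*(-15))))/5 = ((2*s)/(s + (14 + 15)))/5 = ((2*s)/(s + 29))/5 = ((2*s)/(29 + s))/5 = (2*s/(29 + s))/5 = 2*s/(5*(29 + s)))
N(1/(43 - 114))/(1/(22524 + 79431)) = (2/(5*(43 - 114)*(29 + 1/(43 - 114))))/(1/(22524 + 79431)) = ((⅖)/(-71*(29 + 1/(-71))))/(1/101955) = ((⅖)*(-1/71)/(29 - 1/71))/(1/101955) = ((⅖)*(-1/71)/(2058/71))*101955 = ((⅖)*(-1/71)*(71/2058))*101955 = -1/5145*101955 = -971/49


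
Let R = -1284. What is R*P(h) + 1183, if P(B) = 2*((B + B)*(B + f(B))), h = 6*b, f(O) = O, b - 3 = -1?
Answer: -1477985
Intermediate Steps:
b = 2 (b = 3 - 1 = 2)
h = 12 (h = 6*2 = 12)
P(B) = 8*B² (P(B) = 2*((B + B)*(B + B)) = 2*((2*B)*(2*B)) = 2*(4*B²) = 8*B²)
R*P(h) + 1183 = -10272*12² + 1183 = -10272*144 + 1183 = -1284*1152 + 1183 = -1479168 + 1183 = -1477985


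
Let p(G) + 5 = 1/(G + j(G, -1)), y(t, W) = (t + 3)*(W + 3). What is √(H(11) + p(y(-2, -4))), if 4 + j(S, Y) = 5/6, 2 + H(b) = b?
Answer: √94/5 ≈ 1.9391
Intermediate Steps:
y(t, W) = (3 + W)*(3 + t) (y(t, W) = (3 + t)*(3 + W) = (3 + W)*(3 + t))
H(b) = -2 + b
j(S, Y) = -19/6 (j(S, Y) = -4 + 5/6 = -4 + 5*(⅙) = -4 + ⅚ = -19/6)
p(G) = -5 + 1/(-19/6 + G) (p(G) = -5 + 1/(G - 19/6) = -5 + 1/(-19/6 + G))
√(H(11) + p(y(-2, -4))) = √((-2 + 11) + (101 - 30*(9 + 3*(-4) + 3*(-2) - 4*(-2)))/(-19 + 6*(9 + 3*(-4) + 3*(-2) - 4*(-2)))) = √(9 + (101 - 30*(9 - 12 - 6 + 8))/(-19 + 6*(9 - 12 - 6 + 8))) = √(9 + (101 - 30*(-1))/(-19 + 6*(-1))) = √(9 + (101 + 30)/(-19 - 6)) = √(9 + 131/(-25)) = √(9 - 1/25*131) = √(9 - 131/25) = √(94/25) = √94/5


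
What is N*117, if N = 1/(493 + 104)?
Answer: 39/199 ≈ 0.19598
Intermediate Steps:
N = 1/597 ≈ 0.0016750
N*117 = (1/597)*117 = 39/199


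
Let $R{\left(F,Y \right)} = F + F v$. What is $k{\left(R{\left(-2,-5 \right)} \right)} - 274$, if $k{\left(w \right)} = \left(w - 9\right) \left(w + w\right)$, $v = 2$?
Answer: $-94$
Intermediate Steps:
$R{\left(F,Y \right)} = 3 F$ ($R{\left(F,Y \right)} = F + F 2 = F + 2 F = 3 F$)
$k{\left(w \right)} = 2 w \left(-9 + w\right)$ ($k{\left(w \right)} = \left(-9 + w\right) 2 w = 2 w \left(-9 + w\right)$)
$k{\left(R{\left(-2,-5 \right)} \right)} - 274 = 2 \cdot 3 \left(-2\right) \left(-9 + 3 \left(-2\right)\right) - 274 = 2 \left(-6\right) \left(-9 - 6\right) - 274 = 2 \left(-6\right) \left(-15\right) - 274 = 180 - 274 = -94$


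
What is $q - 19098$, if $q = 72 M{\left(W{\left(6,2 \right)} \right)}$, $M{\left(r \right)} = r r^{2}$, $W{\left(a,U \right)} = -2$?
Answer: $-19674$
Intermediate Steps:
$M{\left(r \right)} = r^{3}$
$q = -576$ ($q = 72 \left(-2\right)^{3} = 72 \left(-8\right) = -576$)
$q - 19098 = -576 - 19098 = -19674$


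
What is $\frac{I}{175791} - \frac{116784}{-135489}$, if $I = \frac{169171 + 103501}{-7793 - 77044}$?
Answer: $\frac{580543569090640}{673542061728921} \approx 0.86193$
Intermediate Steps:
$I = - \frac{272672}{84837}$ ($I = \frac{272672}{-84837} = 272672 \left(- \frac{1}{84837}\right) = - \frac{272672}{84837} \approx -3.2141$)
$\frac{I}{175791} - \frac{116784}{-135489} = - \frac{272672}{84837 \cdot 175791} - \frac{116784}{-135489} = \left(- \frac{272672}{84837}\right) \frac{1}{175791} - - \frac{38928}{45163} = - \frac{272672}{14913581067} + \frac{38928}{45163} = \frac{580543569090640}{673542061728921}$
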